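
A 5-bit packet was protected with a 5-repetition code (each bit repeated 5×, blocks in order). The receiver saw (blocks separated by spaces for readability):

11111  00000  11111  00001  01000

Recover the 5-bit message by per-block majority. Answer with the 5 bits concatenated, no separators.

Block 1 (11111): 5 ones → 1
Block 2 (00000): 0 ones → 0
Block 3 (11111): 5 ones → 1
Block 4 (00001): 1 one → 0
Block 5 (01000): 1 one → 0

10100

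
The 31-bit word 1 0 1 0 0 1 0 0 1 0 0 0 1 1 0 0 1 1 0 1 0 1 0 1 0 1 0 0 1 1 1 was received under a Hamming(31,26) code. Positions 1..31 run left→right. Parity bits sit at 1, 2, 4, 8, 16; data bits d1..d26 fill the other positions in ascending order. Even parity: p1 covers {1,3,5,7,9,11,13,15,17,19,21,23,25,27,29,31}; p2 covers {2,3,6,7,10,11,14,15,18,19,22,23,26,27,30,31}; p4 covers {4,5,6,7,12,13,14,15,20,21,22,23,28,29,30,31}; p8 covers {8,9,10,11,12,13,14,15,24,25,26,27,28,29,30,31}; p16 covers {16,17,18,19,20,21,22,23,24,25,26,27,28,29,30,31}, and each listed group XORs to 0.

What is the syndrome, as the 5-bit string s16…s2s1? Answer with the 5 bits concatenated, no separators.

s1 (pos 1,3,5,7,9,11,13,15,17,19,21,23,25,27,29,31): 1⊕1⊕0⊕0⊕1⊕0⊕1⊕0⊕1⊕0⊕0⊕0⊕0⊕0⊕1⊕1 = 1
s2 (pos 2,3,6,7,10,11,14,15,18,19,22,23,26,27,30,31): 0⊕1⊕1⊕0⊕0⊕0⊕1⊕0⊕1⊕0⊕1⊕0⊕1⊕0⊕1⊕1 = 0
s4 (pos 4,5,6,7,12,13,14,15,20,21,22,23,28,29,30,31): 0⊕0⊕1⊕0⊕0⊕1⊕1⊕0⊕1⊕0⊕1⊕0⊕0⊕1⊕1⊕1 = 0
s8 (pos 8,9,10,11,12,13,14,15,24,25,26,27,28,29,30,31): 0⊕1⊕0⊕0⊕0⊕1⊕1⊕0⊕1⊕0⊕1⊕0⊕0⊕1⊕1⊕1 = 0
s16 (pos 16,17,18,19,20,21,22,23,24,25,26,27,28,29,30,31): 0⊕1⊕1⊕0⊕1⊕0⊕1⊕0⊕1⊕0⊕1⊕0⊕0⊕1⊕1⊕1 = 1
Syndrome s16…s1 = 10001 → error at position 17.

10001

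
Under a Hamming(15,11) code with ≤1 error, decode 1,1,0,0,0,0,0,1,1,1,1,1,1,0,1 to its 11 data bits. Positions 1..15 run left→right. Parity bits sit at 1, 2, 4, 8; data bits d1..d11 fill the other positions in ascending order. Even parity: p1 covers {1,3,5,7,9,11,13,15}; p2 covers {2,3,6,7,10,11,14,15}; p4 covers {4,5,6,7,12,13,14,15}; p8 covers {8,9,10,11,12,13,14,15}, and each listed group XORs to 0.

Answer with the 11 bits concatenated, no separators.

00001111001

s1 (pos 1,3,5,7,9,11,13,15): 1⊕0⊕0⊕0⊕1⊕1⊕1⊕1 = 1
s2 (pos 2,3,6,7,10,11,14,15): 1⊕0⊕0⊕0⊕1⊕1⊕0⊕1 = 0
s4 (pos 4,5,6,7,12,13,14,15): 0⊕0⊕0⊕0⊕1⊕1⊕0⊕1 = 1
s8 (pos 8,9,10,11,12,13,14,15): 1⊕1⊕1⊕1⊕1⊕1⊕0⊕1 = 1
Syndrome s8…s1 = 1101 → error at position 13.
Flip position 13: 110000011111101 → 110000011111001
Read data bits from positions 3,5,6,7,9,10,11,12,13,14,15: 00001111001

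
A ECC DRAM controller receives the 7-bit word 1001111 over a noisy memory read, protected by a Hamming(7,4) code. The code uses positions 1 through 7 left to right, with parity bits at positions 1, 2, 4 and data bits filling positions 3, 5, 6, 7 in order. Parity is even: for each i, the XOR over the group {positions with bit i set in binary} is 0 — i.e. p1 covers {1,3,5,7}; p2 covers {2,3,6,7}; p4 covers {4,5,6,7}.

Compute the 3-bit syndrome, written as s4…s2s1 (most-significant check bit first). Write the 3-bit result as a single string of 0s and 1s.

001

s1 (pos 1,3,5,7): 1⊕0⊕1⊕1 = 1
s2 (pos 2,3,6,7): 0⊕0⊕1⊕1 = 0
s4 (pos 4,5,6,7): 1⊕1⊕1⊕1 = 0
Syndrome s4…s1 = 001 → error at position 1.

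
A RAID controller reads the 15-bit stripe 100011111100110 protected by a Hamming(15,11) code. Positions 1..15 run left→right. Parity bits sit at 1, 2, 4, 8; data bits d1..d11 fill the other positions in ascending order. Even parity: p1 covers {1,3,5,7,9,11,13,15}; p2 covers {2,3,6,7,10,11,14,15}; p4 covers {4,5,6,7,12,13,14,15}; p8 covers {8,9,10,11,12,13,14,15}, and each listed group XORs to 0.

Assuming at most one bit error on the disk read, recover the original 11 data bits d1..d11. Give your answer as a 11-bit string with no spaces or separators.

s1 (pos 1,3,5,7,9,11,13,15): 1⊕0⊕1⊕1⊕1⊕0⊕1⊕0 = 1
s2 (pos 2,3,6,7,10,11,14,15): 0⊕0⊕1⊕1⊕1⊕0⊕1⊕0 = 0
s4 (pos 4,5,6,7,12,13,14,15): 0⊕1⊕1⊕1⊕0⊕1⊕1⊕0 = 1
s8 (pos 8,9,10,11,12,13,14,15): 1⊕1⊕1⊕0⊕0⊕1⊕1⊕0 = 1
Syndrome s8…s1 = 1101 → error at position 13.
Flip position 13: 100011111100110 → 100011111100010
Read data bits from positions 3,5,6,7,9,10,11,12,13,14,15: 01111100010

01111100010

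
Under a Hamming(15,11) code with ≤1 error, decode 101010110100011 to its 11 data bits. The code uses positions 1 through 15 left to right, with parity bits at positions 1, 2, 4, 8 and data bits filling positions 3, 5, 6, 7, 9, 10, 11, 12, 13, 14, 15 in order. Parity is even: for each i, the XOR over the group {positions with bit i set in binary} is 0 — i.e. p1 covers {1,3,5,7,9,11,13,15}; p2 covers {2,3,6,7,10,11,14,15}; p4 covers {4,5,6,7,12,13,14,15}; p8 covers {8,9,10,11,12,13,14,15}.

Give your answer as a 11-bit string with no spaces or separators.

01010100011

s1 (pos 1,3,5,7,9,11,13,15): 1⊕1⊕1⊕1⊕0⊕0⊕0⊕1 = 1
s2 (pos 2,3,6,7,10,11,14,15): 0⊕1⊕0⊕1⊕1⊕0⊕1⊕1 = 1
s4 (pos 4,5,6,7,12,13,14,15): 0⊕1⊕0⊕1⊕0⊕0⊕1⊕1 = 0
s8 (pos 8,9,10,11,12,13,14,15): 1⊕0⊕1⊕0⊕0⊕0⊕1⊕1 = 0
Syndrome s8…s1 = 0011 → error at position 3.
Flip position 3: 101010110100011 → 100010110100011
Read data bits from positions 3,5,6,7,9,10,11,12,13,14,15: 01010100011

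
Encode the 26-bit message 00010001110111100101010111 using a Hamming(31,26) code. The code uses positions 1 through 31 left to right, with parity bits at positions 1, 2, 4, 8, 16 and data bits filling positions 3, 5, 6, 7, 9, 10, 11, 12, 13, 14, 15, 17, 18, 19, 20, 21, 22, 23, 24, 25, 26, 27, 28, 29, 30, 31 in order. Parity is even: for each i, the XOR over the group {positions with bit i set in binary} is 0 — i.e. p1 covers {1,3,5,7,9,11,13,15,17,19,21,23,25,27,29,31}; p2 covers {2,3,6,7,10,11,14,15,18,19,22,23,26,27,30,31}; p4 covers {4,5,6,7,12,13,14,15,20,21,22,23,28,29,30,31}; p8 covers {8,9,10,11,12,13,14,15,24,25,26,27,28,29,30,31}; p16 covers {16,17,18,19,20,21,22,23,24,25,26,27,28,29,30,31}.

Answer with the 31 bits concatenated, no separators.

Place data at non-parity positions: p1 p2 0 p4 0 0 1 p8 0 0 0 1 1 1 0 p16 1 1 1 1 0 0 1 0 1 0 1 0 1 1 1
p1 (pos 1,3,5,7,9,11,13,15,17,19,21,23,25,27,29,31): XOR of data positions = 0⊕0⊕1⊕0⊕0⊕1⊕0⊕1⊕1⊕0⊕1⊕1⊕1⊕1⊕1 = 1
p2 (pos 2,3,6,7,10,11,14,15,18,19,22,23,26,27,30,31): XOR of data positions = 0⊕0⊕1⊕0⊕0⊕1⊕0⊕1⊕1⊕0⊕1⊕0⊕1⊕1⊕1 = 0
p4 (pos 4,5,6,7,12,13,14,15,20,21,22,23,28,29,30,31): XOR of data positions = 0⊕0⊕1⊕1⊕1⊕1⊕0⊕1⊕0⊕0⊕1⊕0⊕1⊕1⊕1 = 1
p8 (pos 8,9,10,11,12,13,14,15,24,25,26,27,28,29,30,31): XOR of data positions = 0⊕0⊕0⊕1⊕1⊕1⊕0⊕0⊕1⊕0⊕1⊕0⊕1⊕1⊕1 = 0
p16 (pos 16,17,18,19,20,21,22,23,24,25,26,27,28,29,30,31): XOR of data positions = 1⊕1⊕1⊕1⊕0⊕0⊕1⊕0⊕1⊕0⊕1⊕0⊕1⊕1⊕1 = 0
Codeword: 1001001000011100111100101010111

1001001000011100111100101010111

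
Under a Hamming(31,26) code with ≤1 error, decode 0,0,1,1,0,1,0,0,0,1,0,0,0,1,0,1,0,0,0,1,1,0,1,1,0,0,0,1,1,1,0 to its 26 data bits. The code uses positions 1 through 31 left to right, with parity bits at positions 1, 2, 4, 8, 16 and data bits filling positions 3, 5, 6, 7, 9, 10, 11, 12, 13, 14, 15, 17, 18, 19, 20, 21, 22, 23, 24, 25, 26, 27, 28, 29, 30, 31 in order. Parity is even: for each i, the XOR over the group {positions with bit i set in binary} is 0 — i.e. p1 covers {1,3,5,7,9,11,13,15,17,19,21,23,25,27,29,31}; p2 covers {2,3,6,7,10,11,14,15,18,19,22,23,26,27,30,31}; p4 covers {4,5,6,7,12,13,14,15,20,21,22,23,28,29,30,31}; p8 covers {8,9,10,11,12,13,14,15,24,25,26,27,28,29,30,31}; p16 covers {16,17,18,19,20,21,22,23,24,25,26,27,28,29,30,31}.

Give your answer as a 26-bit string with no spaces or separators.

10100100010000110110001110

s1 (pos 1,3,5,7,9,11,13,15,17,19,21,23,25,27,29,31): 0⊕1⊕0⊕0⊕0⊕0⊕0⊕0⊕0⊕0⊕1⊕1⊕0⊕0⊕1⊕0 = 0
s2 (pos 2,3,6,7,10,11,14,15,18,19,22,23,26,27,30,31): 0⊕1⊕1⊕0⊕1⊕0⊕1⊕0⊕0⊕0⊕0⊕1⊕0⊕0⊕1⊕0 = 0
s4 (pos 4,5,6,7,12,13,14,15,20,21,22,23,28,29,30,31): 1⊕0⊕1⊕0⊕0⊕0⊕1⊕0⊕1⊕1⊕0⊕1⊕1⊕1⊕1⊕0 = 1
s8 (pos 8,9,10,11,12,13,14,15,24,25,26,27,28,29,30,31): 0⊕0⊕1⊕0⊕0⊕0⊕1⊕0⊕1⊕0⊕0⊕0⊕1⊕1⊕1⊕0 = 0
s16 (pos 16,17,18,19,20,21,22,23,24,25,26,27,28,29,30,31): 1⊕0⊕0⊕0⊕1⊕1⊕0⊕1⊕1⊕0⊕0⊕0⊕1⊕1⊕1⊕0 = 0
Syndrome s16…s1 = 00100 → error at position 4.
Flip position 4: 0011010001000101000110110001110 → 0010010001000101000110110001110
Read data bits from positions 3,5,6,7,9,10,11,12,13,14,15,17,18,19,20,21,22,23,24,25,26,27,28,29,30,31: 10100100010000110110001110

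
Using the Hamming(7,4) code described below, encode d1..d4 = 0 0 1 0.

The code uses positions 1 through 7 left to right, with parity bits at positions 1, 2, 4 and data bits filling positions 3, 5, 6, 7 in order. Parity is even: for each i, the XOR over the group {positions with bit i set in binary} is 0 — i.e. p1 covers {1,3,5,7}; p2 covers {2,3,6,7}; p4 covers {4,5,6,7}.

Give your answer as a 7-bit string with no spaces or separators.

Place data at non-parity positions: p1 p2 0 p4 0 1 0
p1 (pos 1,3,5,7): XOR of data positions = 0⊕0⊕0 = 0
p2 (pos 2,3,6,7): XOR of data positions = 0⊕1⊕0 = 1
p4 (pos 4,5,6,7): XOR of data positions = 0⊕1⊕0 = 1
Codeword: 0101010

0101010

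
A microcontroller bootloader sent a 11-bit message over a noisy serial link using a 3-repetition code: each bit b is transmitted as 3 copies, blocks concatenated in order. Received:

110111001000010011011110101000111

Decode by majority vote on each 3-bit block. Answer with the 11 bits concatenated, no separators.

Block 1 (110): 2 ones → 1
Block 2 (111): 3 ones → 1
Block 3 (001): 1 one → 0
Block 4 (000): 0 ones → 0
Block 5 (010): 1 one → 0
Block 6 (011): 2 ones → 1
Block 7 (011): 2 ones → 1
Block 8 (110): 2 ones → 1
Block 9 (101): 2 ones → 1
Block 10 (000): 0 ones → 0
Block 11 (111): 3 ones → 1

11000111101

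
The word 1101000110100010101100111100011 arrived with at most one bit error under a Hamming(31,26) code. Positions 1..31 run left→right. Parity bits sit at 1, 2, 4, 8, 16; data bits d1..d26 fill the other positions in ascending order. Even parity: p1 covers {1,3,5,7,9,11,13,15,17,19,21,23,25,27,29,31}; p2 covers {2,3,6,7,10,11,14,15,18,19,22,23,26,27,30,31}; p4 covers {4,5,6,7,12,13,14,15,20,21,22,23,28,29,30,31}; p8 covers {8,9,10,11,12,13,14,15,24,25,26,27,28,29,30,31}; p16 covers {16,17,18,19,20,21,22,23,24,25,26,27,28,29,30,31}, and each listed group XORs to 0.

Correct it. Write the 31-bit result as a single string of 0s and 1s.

s1 (pos 1,3,5,7,9,11,13,15,17,19,21,23,25,27,29,31): 1⊕0⊕0⊕0⊕1⊕1⊕0⊕1⊕1⊕1⊕0⊕1⊕1⊕0⊕0⊕1 = 1
s2 (pos 2,3,6,7,10,11,14,15,18,19,22,23,26,27,30,31): 1⊕0⊕0⊕0⊕0⊕1⊕0⊕1⊕0⊕1⊕0⊕1⊕1⊕0⊕1⊕1 = 0
s4 (pos 4,5,6,7,12,13,14,15,20,21,22,23,28,29,30,31): 1⊕0⊕0⊕0⊕0⊕0⊕0⊕1⊕1⊕0⊕0⊕1⊕0⊕0⊕1⊕1 = 0
s8 (pos 8,9,10,11,12,13,14,15,24,25,26,27,28,29,30,31): 1⊕1⊕0⊕1⊕0⊕0⊕0⊕1⊕1⊕1⊕1⊕0⊕0⊕0⊕1⊕1 = 1
s16 (pos 16,17,18,19,20,21,22,23,24,25,26,27,28,29,30,31): 0⊕1⊕0⊕1⊕1⊕0⊕0⊕1⊕1⊕1⊕1⊕0⊕0⊕0⊕1⊕1 = 1
Syndrome s16…s1 = 11001 → error at position 25.
Flip position 25: 1101000110100010101100111100011 → 1101000110100010101100110100011

1101000110100010101100110100011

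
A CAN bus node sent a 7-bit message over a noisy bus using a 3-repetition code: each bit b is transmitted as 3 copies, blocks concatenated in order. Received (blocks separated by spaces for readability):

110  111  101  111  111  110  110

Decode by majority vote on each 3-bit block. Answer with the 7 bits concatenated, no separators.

Block 1 (110): 2 ones → 1
Block 2 (111): 3 ones → 1
Block 3 (101): 2 ones → 1
Block 4 (111): 3 ones → 1
Block 5 (111): 3 ones → 1
Block 6 (110): 2 ones → 1
Block 7 (110): 2 ones → 1

1111111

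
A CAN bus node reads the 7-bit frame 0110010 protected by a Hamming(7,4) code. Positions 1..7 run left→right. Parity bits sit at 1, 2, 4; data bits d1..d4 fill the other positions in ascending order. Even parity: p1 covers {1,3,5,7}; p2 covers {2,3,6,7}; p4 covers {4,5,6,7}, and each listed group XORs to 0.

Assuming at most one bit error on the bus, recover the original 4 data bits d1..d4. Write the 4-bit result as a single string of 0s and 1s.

1011

s1 (pos 1,3,5,7): 0⊕1⊕0⊕0 = 1
s2 (pos 2,3,6,7): 1⊕1⊕1⊕0 = 1
s4 (pos 4,5,6,7): 0⊕0⊕1⊕0 = 1
Syndrome s4…s1 = 111 → error at position 7.
Flip position 7: 0110010 → 0110011
Read data bits from positions 3,5,6,7: 1011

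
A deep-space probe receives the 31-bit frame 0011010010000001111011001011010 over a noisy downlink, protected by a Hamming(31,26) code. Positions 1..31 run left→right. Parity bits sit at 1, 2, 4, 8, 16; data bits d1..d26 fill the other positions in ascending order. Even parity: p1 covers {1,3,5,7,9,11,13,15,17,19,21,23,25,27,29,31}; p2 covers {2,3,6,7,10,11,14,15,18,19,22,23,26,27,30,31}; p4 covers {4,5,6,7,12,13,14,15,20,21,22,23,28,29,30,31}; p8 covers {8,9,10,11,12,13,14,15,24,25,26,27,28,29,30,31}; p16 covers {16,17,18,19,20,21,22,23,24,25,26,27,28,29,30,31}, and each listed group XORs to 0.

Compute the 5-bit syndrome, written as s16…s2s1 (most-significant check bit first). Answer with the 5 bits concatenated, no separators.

s1 (pos 1,3,5,7,9,11,13,15,17,19,21,23,25,27,29,31): 0⊕1⊕0⊕0⊕1⊕0⊕0⊕0⊕1⊕1⊕1⊕0⊕1⊕1⊕0⊕0 = 1
s2 (pos 2,3,6,7,10,11,14,15,18,19,22,23,26,27,30,31): 0⊕1⊕1⊕0⊕0⊕0⊕0⊕0⊕1⊕1⊕1⊕0⊕0⊕1⊕1⊕0 = 1
s4 (pos 4,5,6,7,12,13,14,15,20,21,22,23,28,29,30,31): 1⊕0⊕1⊕0⊕0⊕0⊕0⊕0⊕0⊕1⊕1⊕0⊕1⊕0⊕1⊕0 = 0
s8 (pos 8,9,10,11,12,13,14,15,24,25,26,27,28,29,30,31): 0⊕1⊕0⊕0⊕0⊕0⊕0⊕0⊕0⊕1⊕0⊕1⊕1⊕0⊕1⊕0 = 1
s16 (pos 16,17,18,19,20,21,22,23,24,25,26,27,28,29,30,31): 1⊕1⊕1⊕1⊕0⊕1⊕1⊕0⊕0⊕1⊕0⊕1⊕1⊕0⊕1⊕0 = 0
Syndrome s16…s1 = 01011 → error at position 11.

01011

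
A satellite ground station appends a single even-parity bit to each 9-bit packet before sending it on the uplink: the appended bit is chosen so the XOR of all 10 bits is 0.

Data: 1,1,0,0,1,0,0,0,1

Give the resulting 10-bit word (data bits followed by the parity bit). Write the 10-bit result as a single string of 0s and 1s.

XOR of the 9 data bits: 1⊕1⊕0⊕0⊕1⊕0⊕0⊕0⊕1 = 0
Parity bit = 0 (so all 10 bits XOR to 0).

1100100010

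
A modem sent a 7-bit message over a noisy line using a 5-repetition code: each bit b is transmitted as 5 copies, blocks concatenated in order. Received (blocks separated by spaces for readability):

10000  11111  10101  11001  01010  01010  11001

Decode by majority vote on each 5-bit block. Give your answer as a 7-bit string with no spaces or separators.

Block 1 (10000): 1 one → 0
Block 2 (11111): 5 ones → 1
Block 3 (10101): 3 ones → 1
Block 4 (11001): 3 ones → 1
Block 5 (01010): 2 ones → 0
Block 6 (01010): 2 ones → 0
Block 7 (11001): 3 ones → 1

0111001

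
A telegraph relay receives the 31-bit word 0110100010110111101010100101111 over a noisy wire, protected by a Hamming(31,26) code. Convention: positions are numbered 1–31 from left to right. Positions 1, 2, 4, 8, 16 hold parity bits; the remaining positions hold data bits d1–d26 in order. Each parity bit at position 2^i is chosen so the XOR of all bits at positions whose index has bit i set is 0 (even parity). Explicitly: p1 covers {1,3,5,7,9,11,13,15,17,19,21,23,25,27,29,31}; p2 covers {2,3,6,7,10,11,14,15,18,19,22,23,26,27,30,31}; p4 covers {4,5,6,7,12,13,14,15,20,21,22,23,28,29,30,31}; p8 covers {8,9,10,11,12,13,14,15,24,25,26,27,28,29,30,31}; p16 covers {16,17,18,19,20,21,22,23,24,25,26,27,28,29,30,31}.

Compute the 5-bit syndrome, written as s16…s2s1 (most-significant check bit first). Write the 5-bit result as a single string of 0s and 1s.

00001

s1 (pos 1,3,5,7,9,11,13,15,17,19,21,23,25,27,29,31): 0⊕1⊕1⊕0⊕1⊕1⊕0⊕1⊕1⊕1⊕1⊕1⊕0⊕0⊕1⊕1 = 1
s2 (pos 2,3,6,7,10,11,14,15,18,19,22,23,26,27,30,31): 1⊕1⊕0⊕0⊕0⊕1⊕1⊕1⊕0⊕1⊕0⊕1⊕1⊕0⊕1⊕1 = 0
s4 (pos 4,5,6,7,12,13,14,15,20,21,22,23,28,29,30,31): 0⊕1⊕0⊕0⊕1⊕0⊕1⊕1⊕0⊕1⊕0⊕1⊕1⊕1⊕1⊕1 = 0
s8 (pos 8,9,10,11,12,13,14,15,24,25,26,27,28,29,30,31): 0⊕1⊕0⊕1⊕1⊕0⊕1⊕1⊕0⊕0⊕1⊕0⊕1⊕1⊕1⊕1 = 0
s16 (pos 16,17,18,19,20,21,22,23,24,25,26,27,28,29,30,31): 1⊕1⊕0⊕1⊕0⊕1⊕0⊕1⊕0⊕0⊕1⊕0⊕1⊕1⊕1⊕1 = 0
Syndrome s16…s1 = 00001 → error at position 1.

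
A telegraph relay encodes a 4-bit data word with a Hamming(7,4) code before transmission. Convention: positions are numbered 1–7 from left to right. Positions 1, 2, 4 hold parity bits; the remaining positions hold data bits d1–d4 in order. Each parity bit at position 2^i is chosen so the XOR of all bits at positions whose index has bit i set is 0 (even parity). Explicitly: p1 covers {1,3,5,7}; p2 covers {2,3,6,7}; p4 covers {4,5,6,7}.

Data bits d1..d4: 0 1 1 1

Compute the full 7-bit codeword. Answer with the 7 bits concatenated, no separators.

0001111

Place data at non-parity positions: p1 p2 0 p4 1 1 1
p1 (pos 1,3,5,7): XOR of data positions = 0⊕1⊕1 = 0
p2 (pos 2,3,6,7): XOR of data positions = 0⊕1⊕1 = 0
p4 (pos 4,5,6,7): XOR of data positions = 1⊕1⊕1 = 1
Codeword: 0001111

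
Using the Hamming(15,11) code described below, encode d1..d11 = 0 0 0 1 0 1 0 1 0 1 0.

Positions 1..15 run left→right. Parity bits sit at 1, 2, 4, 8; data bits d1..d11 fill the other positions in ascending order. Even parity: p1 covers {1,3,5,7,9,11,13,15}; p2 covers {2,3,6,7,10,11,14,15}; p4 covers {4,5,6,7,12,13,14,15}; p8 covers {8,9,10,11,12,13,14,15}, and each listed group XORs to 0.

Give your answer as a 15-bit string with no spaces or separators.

Place data at non-parity positions: p1 p2 0 p4 0 0 1 p8 0 1 0 1 0 1 0
p1 (pos 1,3,5,7,9,11,13,15): XOR of data positions = 0⊕0⊕1⊕0⊕0⊕0⊕0 = 1
p2 (pos 2,3,6,7,10,11,14,15): XOR of data positions = 0⊕0⊕1⊕1⊕0⊕1⊕0 = 1
p4 (pos 4,5,6,7,12,13,14,15): XOR of data positions = 0⊕0⊕1⊕1⊕0⊕1⊕0 = 1
p8 (pos 8,9,10,11,12,13,14,15): XOR of data positions = 0⊕1⊕0⊕1⊕0⊕1⊕0 = 1
Codeword: 110100110101010

110100110101010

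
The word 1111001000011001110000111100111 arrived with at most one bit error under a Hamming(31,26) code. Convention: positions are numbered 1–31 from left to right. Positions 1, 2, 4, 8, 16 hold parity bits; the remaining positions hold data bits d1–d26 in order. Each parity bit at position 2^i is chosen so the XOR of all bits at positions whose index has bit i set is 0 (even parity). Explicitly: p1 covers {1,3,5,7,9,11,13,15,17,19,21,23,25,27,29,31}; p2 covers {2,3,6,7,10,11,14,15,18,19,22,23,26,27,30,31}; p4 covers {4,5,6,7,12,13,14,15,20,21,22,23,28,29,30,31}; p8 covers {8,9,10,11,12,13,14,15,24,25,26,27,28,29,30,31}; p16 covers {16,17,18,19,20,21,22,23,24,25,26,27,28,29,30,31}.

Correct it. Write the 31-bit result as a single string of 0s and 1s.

s1 (pos 1,3,5,7,9,11,13,15,17,19,21,23,25,27,29,31): 1⊕1⊕0⊕1⊕0⊕0⊕1⊕0⊕1⊕0⊕0⊕1⊕1⊕0⊕1⊕1 = 1
s2 (pos 2,3,6,7,10,11,14,15,18,19,22,23,26,27,30,31): 1⊕1⊕0⊕1⊕0⊕0⊕0⊕0⊕1⊕0⊕0⊕1⊕1⊕0⊕1⊕1 = 0
s4 (pos 4,5,6,7,12,13,14,15,20,21,22,23,28,29,30,31): 1⊕0⊕0⊕1⊕1⊕1⊕0⊕0⊕0⊕0⊕0⊕1⊕0⊕1⊕1⊕1 = 0
s8 (pos 8,9,10,11,12,13,14,15,24,25,26,27,28,29,30,31): 0⊕0⊕0⊕0⊕1⊕1⊕0⊕0⊕1⊕1⊕1⊕0⊕0⊕1⊕1⊕1 = 0
s16 (pos 16,17,18,19,20,21,22,23,24,25,26,27,28,29,30,31): 1⊕1⊕1⊕0⊕0⊕0⊕0⊕1⊕1⊕1⊕1⊕0⊕0⊕1⊕1⊕1 = 0
Syndrome s16…s1 = 00001 → error at position 1.
Flip position 1: 1111001000011001110000111100111 → 0111001000011001110000111100111

0111001000011001110000111100111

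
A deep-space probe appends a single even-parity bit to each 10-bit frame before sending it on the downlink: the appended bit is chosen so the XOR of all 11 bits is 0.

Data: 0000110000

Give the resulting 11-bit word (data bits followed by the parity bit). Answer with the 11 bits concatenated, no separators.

00001100000

XOR of the 10 data bits: 0⊕0⊕0⊕0⊕1⊕1⊕0⊕0⊕0⊕0 = 0
Parity bit = 0 (so all 11 bits XOR to 0).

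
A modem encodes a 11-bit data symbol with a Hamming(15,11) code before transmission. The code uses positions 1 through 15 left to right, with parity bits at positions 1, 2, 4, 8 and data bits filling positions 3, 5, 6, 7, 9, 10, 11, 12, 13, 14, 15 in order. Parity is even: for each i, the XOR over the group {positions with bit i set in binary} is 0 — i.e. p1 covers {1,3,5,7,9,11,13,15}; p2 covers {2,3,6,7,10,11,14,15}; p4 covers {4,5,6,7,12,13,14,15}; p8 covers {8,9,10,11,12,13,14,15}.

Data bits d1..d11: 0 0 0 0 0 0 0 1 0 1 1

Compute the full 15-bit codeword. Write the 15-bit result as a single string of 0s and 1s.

Place data at non-parity positions: p1 p2 0 p4 0 0 0 p8 0 0 0 1 0 1 1
p1 (pos 1,3,5,7,9,11,13,15): XOR of data positions = 0⊕0⊕0⊕0⊕0⊕0⊕1 = 1
p2 (pos 2,3,6,7,10,11,14,15): XOR of data positions = 0⊕0⊕0⊕0⊕0⊕1⊕1 = 0
p4 (pos 4,5,6,7,12,13,14,15): XOR of data positions = 0⊕0⊕0⊕1⊕0⊕1⊕1 = 1
p8 (pos 8,9,10,11,12,13,14,15): XOR of data positions = 0⊕0⊕0⊕1⊕0⊕1⊕1 = 1
Codeword: 100100010001011

100100010001011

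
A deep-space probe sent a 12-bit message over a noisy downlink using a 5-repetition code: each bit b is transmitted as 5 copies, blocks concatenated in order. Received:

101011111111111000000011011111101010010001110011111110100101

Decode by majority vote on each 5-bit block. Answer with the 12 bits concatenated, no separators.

Block 1 (10101): 3 ones → 1
Block 2 (11111): 5 ones → 1
Block 3 (11111): 5 ones → 1
Block 4 (00000): 0 ones → 0
Block 5 (00110): 2 ones → 0
Block 6 (11111): 5 ones → 1
Block 7 (10101): 3 ones → 1
Block 8 (00100): 1 one → 0
Block 9 (01110): 3 ones → 1
Block 10 (01111): 4 ones → 1
Block 11 (11101): 4 ones → 1
Block 12 (00101): 2 ones → 0

111001101110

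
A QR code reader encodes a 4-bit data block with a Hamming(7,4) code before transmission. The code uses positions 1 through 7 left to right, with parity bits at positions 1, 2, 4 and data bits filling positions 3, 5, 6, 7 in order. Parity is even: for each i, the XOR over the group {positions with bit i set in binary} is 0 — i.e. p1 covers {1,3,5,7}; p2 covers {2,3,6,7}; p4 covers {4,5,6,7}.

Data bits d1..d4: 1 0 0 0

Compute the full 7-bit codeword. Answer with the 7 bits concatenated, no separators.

1110000

Place data at non-parity positions: p1 p2 1 p4 0 0 0
p1 (pos 1,3,5,7): XOR of data positions = 1⊕0⊕0 = 1
p2 (pos 2,3,6,7): XOR of data positions = 1⊕0⊕0 = 1
p4 (pos 4,5,6,7): XOR of data positions = 0⊕0⊕0 = 0
Codeword: 1110000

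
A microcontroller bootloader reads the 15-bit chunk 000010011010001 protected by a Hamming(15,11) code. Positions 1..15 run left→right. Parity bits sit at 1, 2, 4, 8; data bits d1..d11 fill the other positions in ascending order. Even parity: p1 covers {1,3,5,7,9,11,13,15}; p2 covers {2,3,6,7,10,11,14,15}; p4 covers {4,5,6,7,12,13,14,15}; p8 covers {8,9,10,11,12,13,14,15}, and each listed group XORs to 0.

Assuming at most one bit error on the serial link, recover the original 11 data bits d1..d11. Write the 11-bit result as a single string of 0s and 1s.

s1 (pos 1,3,5,7,9,11,13,15): 0⊕0⊕1⊕0⊕1⊕1⊕0⊕1 = 0
s2 (pos 2,3,6,7,10,11,14,15): 0⊕0⊕0⊕0⊕0⊕1⊕0⊕1 = 0
s4 (pos 4,5,6,7,12,13,14,15): 0⊕1⊕0⊕0⊕0⊕0⊕0⊕1 = 0
s8 (pos 8,9,10,11,12,13,14,15): 1⊕1⊕0⊕1⊕0⊕0⊕0⊕1 = 0
Syndrome s8…s1 = 0000 → no error.
Read data bits from positions 3,5,6,7,9,10,11,12,13,14,15: 01001010001

01001010001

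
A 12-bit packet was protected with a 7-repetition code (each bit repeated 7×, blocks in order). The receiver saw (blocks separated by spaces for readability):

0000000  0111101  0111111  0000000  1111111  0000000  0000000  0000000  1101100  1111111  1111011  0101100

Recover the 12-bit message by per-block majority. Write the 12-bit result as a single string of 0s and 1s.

Block 1 (0000000): 0 ones → 0
Block 2 (0111101): 5 ones → 1
Block 3 (0111111): 6 ones → 1
Block 4 (0000000): 0 ones → 0
Block 5 (1111111): 7 ones → 1
Block 6 (0000000): 0 ones → 0
Block 7 (0000000): 0 ones → 0
Block 8 (0000000): 0 ones → 0
Block 9 (1101100): 4 ones → 1
Block 10 (1111111): 7 ones → 1
Block 11 (1111011): 6 ones → 1
Block 12 (0101100): 3 ones → 0

011010001110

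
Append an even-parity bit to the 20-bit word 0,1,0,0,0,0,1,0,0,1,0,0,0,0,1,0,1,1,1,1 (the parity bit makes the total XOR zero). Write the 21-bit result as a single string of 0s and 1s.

XOR of the 20 data bits: 0⊕1⊕0⊕0⊕0⊕0⊕1⊕0⊕0⊕1⊕0⊕0⊕0⊕0⊕1⊕0⊕1⊕1⊕1⊕1 = 0
Parity bit = 0 (so all 21 bits XOR to 0).

010000100100001011110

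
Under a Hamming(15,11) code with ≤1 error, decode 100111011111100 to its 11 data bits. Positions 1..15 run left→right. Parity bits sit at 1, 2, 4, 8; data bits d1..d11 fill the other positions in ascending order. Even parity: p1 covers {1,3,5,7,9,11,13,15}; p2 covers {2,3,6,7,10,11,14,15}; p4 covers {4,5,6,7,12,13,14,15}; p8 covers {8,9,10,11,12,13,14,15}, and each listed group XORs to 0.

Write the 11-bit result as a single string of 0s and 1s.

s1 (pos 1,3,5,7,9,11,13,15): 1⊕0⊕1⊕0⊕1⊕1⊕1⊕0 = 1
s2 (pos 2,3,6,7,10,11,14,15): 0⊕0⊕1⊕0⊕1⊕1⊕0⊕0 = 1
s4 (pos 4,5,6,7,12,13,14,15): 1⊕1⊕1⊕0⊕1⊕1⊕0⊕0 = 1
s8 (pos 8,9,10,11,12,13,14,15): 1⊕1⊕1⊕1⊕1⊕1⊕0⊕0 = 0
Syndrome s8…s1 = 0111 → error at position 7.
Flip position 7: 100111011111100 → 100111111111100
Read data bits from positions 3,5,6,7,9,10,11,12,13,14,15: 01111111100

01111111100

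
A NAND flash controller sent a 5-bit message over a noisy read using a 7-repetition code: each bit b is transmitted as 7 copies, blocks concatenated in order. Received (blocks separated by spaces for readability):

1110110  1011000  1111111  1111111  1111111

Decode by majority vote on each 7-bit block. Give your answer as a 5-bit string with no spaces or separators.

10111

Block 1 (1110110): 5 ones → 1
Block 2 (1011000): 3 ones → 0
Block 3 (1111111): 7 ones → 1
Block 4 (1111111): 7 ones → 1
Block 5 (1111111): 7 ones → 1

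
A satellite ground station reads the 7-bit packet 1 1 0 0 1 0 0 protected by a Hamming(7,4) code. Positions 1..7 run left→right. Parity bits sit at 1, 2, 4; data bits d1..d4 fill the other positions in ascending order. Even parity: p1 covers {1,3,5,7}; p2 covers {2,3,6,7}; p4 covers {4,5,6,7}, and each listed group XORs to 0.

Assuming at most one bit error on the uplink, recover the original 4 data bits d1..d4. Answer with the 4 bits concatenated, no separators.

s1 (pos 1,3,5,7): 1⊕0⊕1⊕0 = 0
s2 (pos 2,3,6,7): 1⊕0⊕0⊕0 = 1
s4 (pos 4,5,6,7): 0⊕1⊕0⊕0 = 1
Syndrome s4…s1 = 110 → error at position 6.
Flip position 6: 1100100 → 1100110
Read data bits from positions 3,5,6,7: 0110

0110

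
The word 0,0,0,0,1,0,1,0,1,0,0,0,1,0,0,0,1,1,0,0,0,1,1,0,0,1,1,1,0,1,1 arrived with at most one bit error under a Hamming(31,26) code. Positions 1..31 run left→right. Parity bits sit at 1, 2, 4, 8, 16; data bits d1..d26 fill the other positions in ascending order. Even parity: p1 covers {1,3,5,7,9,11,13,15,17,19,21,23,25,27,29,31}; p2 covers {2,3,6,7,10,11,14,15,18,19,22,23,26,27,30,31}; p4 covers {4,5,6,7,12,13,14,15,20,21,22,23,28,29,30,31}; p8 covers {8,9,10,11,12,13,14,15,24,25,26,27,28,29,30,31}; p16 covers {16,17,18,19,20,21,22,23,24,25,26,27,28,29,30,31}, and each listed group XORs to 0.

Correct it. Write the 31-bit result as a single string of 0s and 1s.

0000101010001000110001110111011

s1 (pos 1,3,5,7,9,11,13,15,17,19,21,23,25,27,29,31): 0⊕0⊕1⊕1⊕1⊕0⊕1⊕0⊕1⊕0⊕0⊕1⊕0⊕1⊕0⊕1 = 0
s2 (pos 2,3,6,7,10,11,14,15,18,19,22,23,26,27,30,31): 0⊕0⊕0⊕1⊕0⊕0⊕0⊕0⊕1⊕0⊕1⊕1⊕1⊕1⊕1⊕1 = 0
s4 (pos 4,5,6,7,12,13,14,15,20,21,22,23,28,29,30,31): 0⊕1⊕0⊕1⊕0⊕1⊕0⊕0⊕0⊕0⊕1⊕1⊕1⊕0⊕1⊕1 = 0
s8 (pos 8,9,10,11,12,13,14,15,24,25,26,27,28,29,30,31): 0⊕1⊕0⊕0⊕0⊕1⊕0⊕0⊕0⊕0⊕1⊕1⊕1⊕0⊕1⊕1 = 1
s16 (pos 16,17,18,19,20,21,22,23,24,25,26,27,28,29,30,31): 0⊕1⊕1⊕0⊕0⊕0⊕1⊕1⊕0⊕0⊕1⊕1⊕1⊕0⊕1⊕1 = 1
Syndrome s16…s1 = 11000 → error at position 24.
Flip position 24: 0000101010001000110001100111011 → 0000101010001000110001110111011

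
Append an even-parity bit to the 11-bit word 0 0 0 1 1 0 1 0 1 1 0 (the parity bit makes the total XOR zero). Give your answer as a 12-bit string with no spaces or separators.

XOR of the 11 data bits: 0⊕0⊕0⊕1⊕1⊕0⊕1⊕0⊕1⊕1⊕0 = 1
Parity bit = 1 (so all 12 bits XOR to 0).

000110101101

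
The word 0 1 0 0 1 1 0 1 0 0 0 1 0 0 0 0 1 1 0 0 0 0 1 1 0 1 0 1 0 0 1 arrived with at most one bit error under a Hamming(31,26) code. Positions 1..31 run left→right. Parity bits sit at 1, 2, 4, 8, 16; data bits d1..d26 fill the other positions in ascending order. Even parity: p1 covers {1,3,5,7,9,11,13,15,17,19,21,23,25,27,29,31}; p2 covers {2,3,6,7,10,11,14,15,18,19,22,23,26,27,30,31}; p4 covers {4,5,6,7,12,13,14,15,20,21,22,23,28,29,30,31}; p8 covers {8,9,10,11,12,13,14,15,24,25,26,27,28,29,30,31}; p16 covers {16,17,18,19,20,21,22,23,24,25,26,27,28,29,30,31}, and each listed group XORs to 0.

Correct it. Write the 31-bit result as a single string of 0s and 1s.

s1 (pos 1,3,5,7,9,11,13,15,17,19,21,23,25,27,29,31): 0⊕0⊕1⊕0⊕0⊕0⊕0⊕0⊕1⊕0⊕0⊕1⊕0⊕0⊕0⊕1 = 0
s2 (pos 2,3,6,7,10,11,14,15,18,19,22,23,26,27,30,31): 1⊕0⊕1⊕0⊕0⊕0⊕0⊕0⊕1⊕0⊕0⊕1⊕1⊕0⊕0⊕1 = 0
s4 (pos 4,5,6,7,12,13,14,15,20,21,22,23,28,29,30,31): 0⊕1⊕1⊕0⊕1⊕0⊕0⊕0⊕0⊕0⊕0⊕1⊕1⊕0⊕0⊕1 = 0
s8 (pos 8,9,10,11,12,13,14,15,24,25,26,27,28,29,30,31): 1⊕0⊕0⊕0⊕1⊕0⊕0⊕0⊕1⊕0⊕1⊕0⊕1⊕0⊕0⊕1 = 0
s16 (pos 16,17,18,19,20,21,22,23,24,25,26,27,28,29,30,31): 0⊕1⊕1⊕0⊕0⊕0⊕0⊕1⊕1⊕0⊕1⊕0⊕1⊕0⊕0⊕1 = 1
Syndrome s16…s1 = 10000 → error at position 16.
Flip position 16: 0100110100010000110000110101001 → 0100110100010001110000110101001

0100110100010001110000110101001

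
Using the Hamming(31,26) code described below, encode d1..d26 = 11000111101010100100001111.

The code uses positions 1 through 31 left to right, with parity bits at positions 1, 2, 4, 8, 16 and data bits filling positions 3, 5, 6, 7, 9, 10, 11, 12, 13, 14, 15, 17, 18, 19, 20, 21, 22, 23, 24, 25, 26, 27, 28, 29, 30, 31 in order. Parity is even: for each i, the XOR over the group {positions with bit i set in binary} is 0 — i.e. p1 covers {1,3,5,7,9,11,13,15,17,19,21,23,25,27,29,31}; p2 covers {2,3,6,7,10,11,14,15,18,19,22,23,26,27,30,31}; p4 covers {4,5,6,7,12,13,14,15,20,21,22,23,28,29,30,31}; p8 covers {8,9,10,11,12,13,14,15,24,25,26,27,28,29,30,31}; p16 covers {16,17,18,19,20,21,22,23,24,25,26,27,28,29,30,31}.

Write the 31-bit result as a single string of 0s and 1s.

0010100101111011010100100001111

Place data at non-parity positions: p1 p2 1 p4 1 0 0 p8 0 1 1 1 1 0 1 p16 0 1 0 1 0 0 1 0 0 0 0 1 1 1 1
p1 (pos 1,3,5,7,9,11,13,15,17,19,21,23,25,27,29,31): XOR of data positions = 1⊕1⊕0⊕0⊕1⊕1⊕1⊕0⊕0⊕0⊕1⊕0⊕0⊕1⊕1 = 0
p2 (pos 2,3,6,7,10,11,14,15,18,19,22,23,26,27,30,31): XOR of data positions = 1⊕0⊕0⊕1⊕1⊕0⊕1⊕1⊕0⊕0⊕1⊕0⊕0⊕1⊕1 = 0
p4 (pos 4,5,6,7,12,13,14,15,20,21,22,23,28,29,30,31): XOR of data positions = 1⊕0⊕0⊕1⊕1⊕0⊕1⊕1⊕0⊕0⊕1⊕1⊕1⊕1⊕1 = 0
p8 (pos 8,9,10,11,12,13,14,15,24,25,26,27,28,29,30,31): XOR of data positions = 0⊕1⊕1⊕1⊕1⊕0⊕1⊕0⊕0⊕0⊕0⊕1⊕1⊕1⊕1 = 1
p16 (pos 16,17,18,19,20,21,22,23,24,25,26,27,28,29,30,31): XOR of data positions = 0⊕1⊕0⊕1⊕0⊕0⊕1⊕0⊕0⊕0⊕0⊕1⊕1⊕1⊕1 = 1
Codeword: 0010100101111011010100100001111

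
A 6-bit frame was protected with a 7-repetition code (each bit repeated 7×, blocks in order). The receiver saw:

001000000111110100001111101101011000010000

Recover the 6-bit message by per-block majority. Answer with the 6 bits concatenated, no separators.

010100

Block 1 (0010000): 1 one → 0
Block 2 (0011111): 5 ones → 1
Block 3 (0100001): 2 ones → 0
Block 4 (1111011): 6 ones → 1
Block 5 (0101100): 3 ones → 0
Block 6 (0010000): 1 one → 0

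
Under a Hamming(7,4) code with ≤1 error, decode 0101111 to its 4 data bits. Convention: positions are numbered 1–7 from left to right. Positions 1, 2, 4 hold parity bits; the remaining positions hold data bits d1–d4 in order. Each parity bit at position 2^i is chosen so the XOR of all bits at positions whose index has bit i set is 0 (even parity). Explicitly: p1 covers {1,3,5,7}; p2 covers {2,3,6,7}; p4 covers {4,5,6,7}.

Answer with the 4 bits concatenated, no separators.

s1 (pos 1,3,5,7): 0⊕0⊕1⊕1 = 0
s2 (pos 2,3,6,7): 1⊕0⊕1⊕1 = 1
s4 (pos 4,5,6,7): 1⊕1⊕1⊕1 = 0
Syndrome s4…s1 = 010 → error at position 2.
Flip position 2: 0101111 → 0001111
Read data bits from positions 3,5,6,7: 0111

0111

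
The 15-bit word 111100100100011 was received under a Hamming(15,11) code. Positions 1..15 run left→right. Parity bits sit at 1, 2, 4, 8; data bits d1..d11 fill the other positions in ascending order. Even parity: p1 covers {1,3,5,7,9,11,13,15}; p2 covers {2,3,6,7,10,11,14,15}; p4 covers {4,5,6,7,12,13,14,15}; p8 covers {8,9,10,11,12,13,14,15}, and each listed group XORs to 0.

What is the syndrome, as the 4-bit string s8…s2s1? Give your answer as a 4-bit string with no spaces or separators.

s1 (pos 1,3,5,7,9,11,13,15): 1⊕1⊕0⊕1⊕0⊕0⊕0⊕1 = 0
s2 (pos 2,3,6,7,10,11,14,15): 1⊕1⊕0⊕1⊕1⊕0⊕1⊕1 = 0
s4 (pos 4,5,6,7,12,13,14,15): 1⊕0⊕0⊕1⊕0⊕0⊕1⊕1 = 0
s8 (pos 8,9,10,11,12,13,14,15): 0⊕0⊕1⊕0⊕0⊕0⊕1⊕1 = 1
Syndrome s8…s1 = 1000 → error at position 8.

1000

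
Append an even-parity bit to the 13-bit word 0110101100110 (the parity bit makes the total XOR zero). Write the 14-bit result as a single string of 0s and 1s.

01101011001101

XOR of the 13 data bits: 0⊕1⊕1⊕0⊕1⊕0⊕1⊕1⊕0⊕0⊕1⊕1⊕0 = 1
Parity bit = 1 (so all 14 bits XOR to 0).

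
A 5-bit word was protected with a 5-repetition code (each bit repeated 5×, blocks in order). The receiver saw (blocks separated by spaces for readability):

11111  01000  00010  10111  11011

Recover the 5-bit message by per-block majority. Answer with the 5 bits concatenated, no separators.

Block 1 (11111): 5 ones → 1
Block 2 (01000): 1 one → 0
Block 3 (00010): 1 one → 0
Block 4 (10111): 4 ones → 1
Block 5 (11011): 4 ones → 1

10011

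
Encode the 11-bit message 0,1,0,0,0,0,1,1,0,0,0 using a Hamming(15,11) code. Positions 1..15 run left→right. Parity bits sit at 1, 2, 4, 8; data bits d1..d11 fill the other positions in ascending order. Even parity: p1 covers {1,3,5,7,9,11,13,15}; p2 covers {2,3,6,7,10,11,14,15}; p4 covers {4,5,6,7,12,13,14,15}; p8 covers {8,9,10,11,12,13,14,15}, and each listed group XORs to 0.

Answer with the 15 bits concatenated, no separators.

Place data at non-parity positions: p1 p2 0 p4 1 0 0 p8 0 0 1 1 0 0 0
p1 (pos 1,3,5,7,9,11,13,15): XOR of data positions = 0⊕1⊕0⊕0⊕1⊕0⊕0 = 0
p2 (pos 2,3,6,7,10,11,14,15): XOR of data positions = 0⊕0⊕0⊕0⊕1⊕0⊕0 = 1
p4 (pos 4,5,6,7,12,13,14,15): XOR of data positions = 1⊕0⊕0⊕1⊕0⊕0⊕0 = 0
p8 (pos 8,9,10,11,12,13,14,15): XOR of data positions = 0⊕0⊕1⊕1⊕0⊕0⊕0 = 0
Codeword: 010010000011000

010010000011000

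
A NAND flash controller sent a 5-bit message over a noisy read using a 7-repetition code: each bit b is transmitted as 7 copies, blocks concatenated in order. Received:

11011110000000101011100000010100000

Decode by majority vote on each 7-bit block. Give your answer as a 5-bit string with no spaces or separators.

Block 1 (1101111): 6 ones → 1
Block 2 (0000000): 0 ones → 0
Block 3 (1010111): 5 ones → 1
Block 4 (0000001): 1 one → 0
Block 5 (0100000): 1 one → 0

10100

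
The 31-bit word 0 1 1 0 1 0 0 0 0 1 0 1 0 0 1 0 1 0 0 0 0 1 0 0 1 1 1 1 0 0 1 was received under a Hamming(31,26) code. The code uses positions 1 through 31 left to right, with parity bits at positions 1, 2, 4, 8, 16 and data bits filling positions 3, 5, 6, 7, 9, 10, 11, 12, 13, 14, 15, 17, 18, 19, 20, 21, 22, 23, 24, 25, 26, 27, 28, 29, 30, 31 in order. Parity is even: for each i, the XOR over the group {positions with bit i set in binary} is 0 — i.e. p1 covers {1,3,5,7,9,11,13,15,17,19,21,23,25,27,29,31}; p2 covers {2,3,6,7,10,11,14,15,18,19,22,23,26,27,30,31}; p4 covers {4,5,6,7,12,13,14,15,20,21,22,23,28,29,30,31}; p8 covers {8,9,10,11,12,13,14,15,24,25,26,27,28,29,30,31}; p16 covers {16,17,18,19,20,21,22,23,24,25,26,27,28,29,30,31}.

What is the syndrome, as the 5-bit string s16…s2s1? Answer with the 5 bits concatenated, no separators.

10001

s1 (pos 1,3,5,7,9,11,13,15,17,19,21,23,25,27,29,31): 0⊕1⊕1⊕0⊕0⊕0⊕0⊕1⊕1⊕0⊕0⊕0⊕1⊕1⊕0⊕1 = 1
s2 (pos 2,3,6,7,10,11,14,15,18,19,22,23,26,27,30,31): 1⊕1⊕0⊕0⊕1⊕0⊕0⊕1⊕0⊕0⊕1⊕0⊕1⊕1⊕0⊕1 = 0
s4 (pos 4,5,6,7,12,13,14,15,20,21,22,23,28,29,30,31): 0⊕1⊕0⊕0⊕1⊕0⊕0⊕1⊕0⊕0⊕1⊕0⊕1⊕0⊕0⊕1 = 0
s8 (pos 8,9,10,11,12,13,14,15,24,25,26,27,28,29,30,31): 0⊕0⊕1⊕0⊕1⊕0⊕0⊕1⊕0⊕1⊕1⊕1⊕1⊕0⊕0⊕1 = 0
s16 (pos 16,17,18,19,20,21,22,23,24,25,26,27,28,29,30,31): 0⊕1⊕0⊕0⊕0⊕0⊕1⊕0⊕0⊕1⊕1⊕1⊕1⊕0⊕0⊕1 = 1
Syndrome s16…s1 = 10001 → error at position 17.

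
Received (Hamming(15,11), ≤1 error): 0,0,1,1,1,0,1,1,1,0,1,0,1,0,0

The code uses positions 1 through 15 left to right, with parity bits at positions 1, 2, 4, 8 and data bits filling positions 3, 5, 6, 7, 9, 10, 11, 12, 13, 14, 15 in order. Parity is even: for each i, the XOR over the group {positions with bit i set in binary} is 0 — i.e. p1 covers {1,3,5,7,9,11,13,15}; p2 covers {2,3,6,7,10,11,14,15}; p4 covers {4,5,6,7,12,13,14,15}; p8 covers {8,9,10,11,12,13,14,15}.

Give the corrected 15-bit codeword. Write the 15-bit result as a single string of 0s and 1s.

011110111010100

s1 (pos 1,3,5,7,9,11,13,15): 0⊕1⊕1⊕1⊕1⊕1⊕1⊕0 = 0
s2 (pos 2,3,6,7,10,11,14,15): 0⊕1⊕0⊕1⊕0⊕1⊕0⊕0 = 1
s4 (pos 4,5,6,7,12,13,14,15): 1⊕1⊕0⊕1⊕0⊕1⊕0⊕0 = 0
s8 (pos 8,9,10,11,12,13,14,15): 1⊕1⊕0⊕1⊕0⊕1⊕0⊕0 = 0
Syndrome s8…s1 = 0010 → error at position 2.
Flip position 2: 001110111010100 → 011110111010100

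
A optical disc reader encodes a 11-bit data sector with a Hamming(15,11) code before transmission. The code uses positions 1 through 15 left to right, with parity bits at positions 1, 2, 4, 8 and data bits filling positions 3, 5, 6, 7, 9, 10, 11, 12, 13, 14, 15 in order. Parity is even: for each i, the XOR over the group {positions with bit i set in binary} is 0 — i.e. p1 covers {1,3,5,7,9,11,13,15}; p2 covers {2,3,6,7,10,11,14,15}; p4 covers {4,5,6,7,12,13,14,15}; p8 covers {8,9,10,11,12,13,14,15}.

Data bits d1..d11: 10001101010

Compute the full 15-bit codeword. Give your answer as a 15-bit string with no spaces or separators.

Place data at non-parity positions: p1 p2 1 p4 0 0 0 p8 1 1 0 1 0 1 0
p1 (pos 1,3,5,7,9,11,13,15): XOR of data positions = 1⊕0⊕0⊕1⊕0⊕0⊕0 = 0
p2 (pos 2,3,6,7,10,11,14,15): XOR of data positions = 1⊕0⊕0⊕1⊕0⊕1⊕0 = 1
p4 (pos 4,5,6,7,12,13,14,15): XOR of data positions = 0⊕0⊕0⊕1⊕0⊕1⊕0 = 0
p8 (pos 8,9,10,11,12,13,14,15): XOR of data positions = 1⊕1⊕0⊕1⊕0⊕1⊕0 = 0
Codeword: 011000001101010

011000001101010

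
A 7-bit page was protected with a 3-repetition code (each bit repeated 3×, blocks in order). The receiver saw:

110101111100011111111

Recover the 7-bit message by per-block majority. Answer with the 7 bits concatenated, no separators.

1110111

Block 1 (110): 2 ones → 1
Block 2 (101): 2 ones → 1
Block 3 (111): 3 ones → 1
Block 4 (100): 1 one → 0
Block 5 (011): 2 ones → 1
Block 6 (111): 3 ones → 1
Block 7 (111): 3 ones → 1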